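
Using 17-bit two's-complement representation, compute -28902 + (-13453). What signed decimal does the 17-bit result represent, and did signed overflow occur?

-42355; no overflow

-28902 → 11000111100011010
-13453 → 11100101101110011
  11000111100011010
+ 11100101101110011
= 10101101010001101  (discard carry-out 1)
Result 10101101010001101: MSB = 1 → 88717 − 131072 = -42355.
Both addends are negative and so is the stored result: no signed overflow.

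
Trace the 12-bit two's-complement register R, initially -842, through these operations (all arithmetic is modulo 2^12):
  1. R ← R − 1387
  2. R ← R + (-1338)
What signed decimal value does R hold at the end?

529

Start: R = -842 = 110010110110.
R = -842 − 1387 = -2229; wraps to 1867 = 011101001011
R = 1867 + (-1338) = 529 = 001000010001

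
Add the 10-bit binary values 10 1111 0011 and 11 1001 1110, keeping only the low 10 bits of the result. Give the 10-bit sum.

  1011110011
+ 1110011110
= 1010010001  (discard carry-out 1)

1010010001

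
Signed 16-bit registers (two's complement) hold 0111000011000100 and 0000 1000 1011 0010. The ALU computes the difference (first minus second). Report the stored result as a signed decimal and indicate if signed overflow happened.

0111000011000100 = 28868 (signed)
0000 1000 1011 0010 → 0000100010110010 = 2226 (signed)
Subtract via negate-and-add: invert 0000100010110010 + 1 = 1111011101001110 (i.e. -2226).
  0111000011000100
+ 1111011101001110
= 0110100000010010  (discard carry-out 1)
Result 0110100000010010: MSB = 0 → value 26642.
Addends (after negating the subtrahend) have opposite signs, so signed overflow cannot occur.

26642; no overflow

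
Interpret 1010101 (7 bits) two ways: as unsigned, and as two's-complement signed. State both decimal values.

Unsigned: 1010101 = 85.
Signed: MSB=1 → 85 − 128 = -43.

unsigned = 85, signed = -43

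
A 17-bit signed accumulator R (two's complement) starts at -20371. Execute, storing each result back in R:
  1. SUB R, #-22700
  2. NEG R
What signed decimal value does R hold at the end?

-2329

Start: R = -20371 = 11011000001101101.
R = -20371 − (-22700) = 2329 = 00000100100011001
R = −(2329) = -2329 = 11111011011100111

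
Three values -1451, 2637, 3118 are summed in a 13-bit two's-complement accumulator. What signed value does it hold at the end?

-3888

-1451 + 2637 = 1186 (0010010100010)
1186 + 3118 = 4304 → wraps to -3888 (1000011010000)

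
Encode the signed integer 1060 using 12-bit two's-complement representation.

010000100100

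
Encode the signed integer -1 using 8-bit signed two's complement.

11111111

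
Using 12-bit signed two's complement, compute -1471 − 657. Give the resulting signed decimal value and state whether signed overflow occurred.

1968; overflow

-1471 → 101001000001
657 → 001010010001
Subtract via negate-and-add: invert 001010010001 + 1 = 110101101111 (i.e. -657).
  101001000001
+ 110101101111
= 011110110000  (discard carry-out 1)
Result 011110110000: MSB = 0 → value 1968.
Both addends (after negating the subtrahend) are negative but the stored result is non-negative: signed overflow. The true value -1471 − 657 = -2128 lies outside [-2048, 2047].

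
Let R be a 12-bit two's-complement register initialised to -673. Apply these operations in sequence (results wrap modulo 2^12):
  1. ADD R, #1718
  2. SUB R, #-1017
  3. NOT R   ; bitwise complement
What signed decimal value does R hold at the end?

2033

Start: R = -673 = 110101011111.
R = -673 + 1718 = 1045 = 010000010101
R = 1045 − (-1017) = 2062; wraps to -2034 = 100000001110
R = NOT 100000001110 = 011111110001 = 2033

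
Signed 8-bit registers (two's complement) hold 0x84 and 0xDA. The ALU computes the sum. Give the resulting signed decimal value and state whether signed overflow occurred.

0x84 = 10000100 = -124 (signed)
0xDA = 11011010 = -38 (signed)
  10000100
+ 11011010
= 01011110  (discard carry-out 1)
Result 01011110: MSB = 0 → value 94.
Both addends are negative but the stored result is non-negative: signed overflow. The true value -124 + (-38) = -162 lies outside [-128, 127].

94; overflow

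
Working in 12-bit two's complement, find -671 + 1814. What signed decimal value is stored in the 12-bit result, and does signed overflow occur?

-671 → 110101100001
1814 → 011100010110
  110101100001
+ 011100010110
= 010001110111  (discard carry-out 1)
Result 010001110111: MSB = 0 → value 1143.
Addends have opposite signs, so signed overflow cannot occur.

1143; no overflow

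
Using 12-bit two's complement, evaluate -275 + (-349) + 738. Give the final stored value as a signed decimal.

114

-275 + (-349) = -624 (110110010000)
-624 + 738 = 114 (000001110010)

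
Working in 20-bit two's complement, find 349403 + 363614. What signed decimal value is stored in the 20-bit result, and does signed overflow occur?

-335559; overflow

349403 → 01010101010011011011
363614 → 01011000110001011110
  01010101010011011011
+ 01011000110001011110
= 10101110000100111001
Result 10101110000100111001: MSB = 1 → 713017 − 1048576 = -335559.
Both addends are non-negative but the stored result is negative: signed overflow. The true value 349403 + 363614 = 713017 lies outside [-524288, 524287].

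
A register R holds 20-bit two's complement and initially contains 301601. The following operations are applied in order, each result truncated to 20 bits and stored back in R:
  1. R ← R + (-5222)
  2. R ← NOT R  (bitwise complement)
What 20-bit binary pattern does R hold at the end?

10110111101001000100

Start: R = 301601 = 01001001101000100001.
R = 301601 + (-5222) = 296379 = 01001000010110111011
R = NOT 01001000010110111011 = 10110111101001000100 = -296380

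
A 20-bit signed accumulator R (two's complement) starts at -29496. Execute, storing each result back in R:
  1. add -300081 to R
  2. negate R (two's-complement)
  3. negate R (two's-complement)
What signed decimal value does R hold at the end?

-329577

Start: R = -29496 = 11111000110011001000.
R = -29496 + (-300081) = -329577 = 10101111100010010111
R = −(-329577) = 329577 = 01010000011101101001
R = −(329577) = -329577 = 10101111100010010111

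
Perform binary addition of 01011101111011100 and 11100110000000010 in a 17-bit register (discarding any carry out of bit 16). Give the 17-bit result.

01000011111011110

  01011101111011100
+ 11100110000000010
= 01000011111011110  (discard carry-out 1)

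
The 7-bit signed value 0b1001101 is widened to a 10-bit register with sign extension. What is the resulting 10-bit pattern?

1111001101

MSB of 1001101 is 1; replicate it into the new high bits.
111|1001101 → 1111001101 (still -51).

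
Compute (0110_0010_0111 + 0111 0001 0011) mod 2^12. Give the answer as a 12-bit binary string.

110100111010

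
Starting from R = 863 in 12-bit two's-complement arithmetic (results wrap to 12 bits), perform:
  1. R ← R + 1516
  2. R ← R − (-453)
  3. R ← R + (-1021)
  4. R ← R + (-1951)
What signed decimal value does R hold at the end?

-140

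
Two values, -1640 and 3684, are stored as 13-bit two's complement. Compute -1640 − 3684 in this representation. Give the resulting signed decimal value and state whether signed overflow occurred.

2868; overflow

-1640 → 1100110011000
3684 → 0111001100100
Subtract via negate-and-add: invert 0111001100100 + 1 = 1000110011100 (i.e. -3684).
  1100110011000
+ 1000110011100
= 0101100110100  (discard carry-out 1)
Result 0101100110100: MSB = 0 → value 2868.
Both addends (after negating the subtrahend) are negative but the stored result is non-negative: signed overflow. The true value -1640 − 3684 = -5324 lies outside [-4096, 4095].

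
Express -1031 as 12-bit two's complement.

|-1031| = 1031 = 010000000111 in 12 bits.
Invert the bits: 101111111000. Add 1: 101111111001.
Check: 101111111001 reads as 3065 − 4096 = -1031.

101111111001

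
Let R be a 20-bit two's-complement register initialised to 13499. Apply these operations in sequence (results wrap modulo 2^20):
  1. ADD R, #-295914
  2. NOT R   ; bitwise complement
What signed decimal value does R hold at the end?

282414

Start: R = 13499 = 00000011010010111011.
R = 13499 + (-295914) = -282415 = 10111011000011010001
R = NOT 10111011000011010001 = 01000100111100101110 = 282414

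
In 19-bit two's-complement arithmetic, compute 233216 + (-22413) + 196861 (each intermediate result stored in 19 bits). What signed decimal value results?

233216 + (-22413) = 210803 (0110011011101110011)
210803 + 196861 = 407664 → wraps to -116624 (1100011100001110000)

-116624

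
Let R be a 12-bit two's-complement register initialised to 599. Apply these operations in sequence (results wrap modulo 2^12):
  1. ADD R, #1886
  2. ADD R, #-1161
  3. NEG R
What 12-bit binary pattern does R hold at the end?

Start: R = 599 = 001001010111.
R = 599 + 1886 = 2485; wraps to -1611 = 100110110101
R = -1611 + (-1161) = -2772; wraps to 1324 = 010100101100
R = −(1324) = -1324 = 101011010100

101011010100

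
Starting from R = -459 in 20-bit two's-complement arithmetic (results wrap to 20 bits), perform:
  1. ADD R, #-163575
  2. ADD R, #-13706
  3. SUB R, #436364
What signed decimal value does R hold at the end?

Start: R = -459 = 11111111111000110101.
R = -459 + (-163575) = -164034 = 11010111111100111110
R = -164034 + (-13706) = -177740 = 11010100100110110100
R = -177740 − 436364 = -614104; wraps to 434472 = 01101010000100101000

434472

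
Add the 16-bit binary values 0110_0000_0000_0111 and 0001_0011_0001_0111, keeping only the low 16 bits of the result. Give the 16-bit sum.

0111001100011110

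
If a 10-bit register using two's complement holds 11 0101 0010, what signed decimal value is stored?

MSB is 1, so the value is negative.
Invert: 0010101101. Add 1: 0010101110 = 174. So the value is −174.

-174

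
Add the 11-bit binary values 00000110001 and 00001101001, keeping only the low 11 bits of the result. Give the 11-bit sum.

00010011010

  00000110001
+ 00001101001
= 00010011010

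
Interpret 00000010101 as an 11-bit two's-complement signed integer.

21

MSB is 0, so the value is non-negative: 00000010101 = 21.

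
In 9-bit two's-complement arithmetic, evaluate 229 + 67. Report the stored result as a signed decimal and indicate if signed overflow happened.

-216; overflow

229 → 011100101
67 → 001000011
  011100101
+ 001000011
= 100101000
Result 100101000: MSB = 1 → 296 − 512 = -216.
Both addends are non-negative but the stored result is negative: signed overflow. The true value 229 + 67 = 296 lies outside [-256, 255].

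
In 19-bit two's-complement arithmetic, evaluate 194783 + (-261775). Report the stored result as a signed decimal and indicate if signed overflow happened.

-66992; no overflow

194783 → 0101111100011011111
-261775 → 1000000000101110001
  0101111100011011111
+ 1000000000101110001
= 1101111101001010000
Result 1101111101001010000: MSB = 1 → 457296 − 524288 = -66992.
Addends have opposite signs, so signed overflow cannot occur.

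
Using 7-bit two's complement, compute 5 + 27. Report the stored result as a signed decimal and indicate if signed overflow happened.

32; no overflow

5 → 0000101
27 → 0011011
  0000101
+ 0011011
= 0100000
Result 0100000: MSB = 0 → value 32.
Both addends are non-negative and so is the stored result: no signed overflow.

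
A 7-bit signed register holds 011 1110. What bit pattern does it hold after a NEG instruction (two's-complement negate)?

Invert: 1000001. Add 1: 1000010.
Check: 0111110 = 62, 1000010 = -62.

1000010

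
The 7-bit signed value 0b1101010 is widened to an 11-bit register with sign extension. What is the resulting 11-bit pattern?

MSB of 1101010 is 1; replicate it into the new high bits.
1111|1101010 → 11111101010 (still -22).

11111101010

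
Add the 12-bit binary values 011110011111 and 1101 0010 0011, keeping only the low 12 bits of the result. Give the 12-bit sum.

010011000010

  011110011111
+ 110100100011
= 010011000010  (discard carry-out 1)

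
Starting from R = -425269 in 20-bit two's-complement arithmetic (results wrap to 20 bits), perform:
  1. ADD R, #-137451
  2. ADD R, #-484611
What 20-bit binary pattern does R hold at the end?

Start: R = -425269 = 10011000001011001011.
R = -425269 + (-137451) = -562720; wraps to 485856 = 01110110100111100000
R = 485856 + (-484611) = 1245 = 00000000010011011101

00000000010011011101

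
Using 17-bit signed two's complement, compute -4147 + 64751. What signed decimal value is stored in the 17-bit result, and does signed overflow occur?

-4147 → 11110111111001101
64751 → 01111110011101111
  11110111111001101
+ 01111110011101111
= 01110110010111100  (discard carry-out 1)
Result 01110110010111100: MSB = 0 → value 60604.
Addends have opposite signs, so signed overflow cannot occur.

60604; no overflow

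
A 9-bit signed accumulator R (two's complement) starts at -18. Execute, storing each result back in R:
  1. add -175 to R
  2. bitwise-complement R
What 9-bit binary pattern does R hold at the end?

011000000

Start: R = -18 = 111101110.
R = -18 + (-175) = -193 = 100111111
R = NOT 100111111 = 011000000 = 192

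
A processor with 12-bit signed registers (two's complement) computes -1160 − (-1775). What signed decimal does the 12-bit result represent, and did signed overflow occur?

615; no overflow

-1160 → 101101111000
-1775 → 100100010001
Subtract via negate-and-add: invert 100100010001 + 1 = 011011101111 (i.e. 1775).
  101101111000
+ 011011101111
= 001001100111  (discard carry-out 1)
Result 001001100111: MSB = 0 → value 615.
Addends (after negating the subtrahend) have opposite signs, so signed overflow cannot occur.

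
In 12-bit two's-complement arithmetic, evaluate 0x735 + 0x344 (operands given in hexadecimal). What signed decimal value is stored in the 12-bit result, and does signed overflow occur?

-1415; overflow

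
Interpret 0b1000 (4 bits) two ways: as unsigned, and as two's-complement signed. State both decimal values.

Unsigned: 1000 = 8.
Signed: MSB=1 → 8 − 16 = -8.

unsigned = 8, signed = -8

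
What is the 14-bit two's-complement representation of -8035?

|-8035| = 8035 = 01111101100011 in 14 bits.
Invert the bits: 10000010011100. Add 1: 10000010011101.
Check: 10000010011101 reads as 8349 − 16384 = -8035.

10000010011101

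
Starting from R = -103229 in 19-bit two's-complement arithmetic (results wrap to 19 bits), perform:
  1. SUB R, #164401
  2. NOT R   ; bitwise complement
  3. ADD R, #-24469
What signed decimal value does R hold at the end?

Start: R = -103229 = 1100110110011000011.
R = -103229 − 164401 = -267630; wraps to 256658 = 0111110101010010010
R = NOT 0111110101010010010 = 1000001010101101101 = -256659
R = -256659 + (-24469) = -281128; wraps to 243160 = 0111011010111011000

243160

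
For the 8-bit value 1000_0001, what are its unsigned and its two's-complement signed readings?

Unsigned: 10000001 = 129.
Signed: MSB=1 → 129 − 256 = -127.

unsigned = 129, signed = -127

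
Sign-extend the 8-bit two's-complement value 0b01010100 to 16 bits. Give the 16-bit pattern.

MSB of 01010100 is 0; replicate it into the new high bits.
00000000|01010100 → 0000000001010100 (still 84).

0000000001010100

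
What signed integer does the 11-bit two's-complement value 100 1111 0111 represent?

-777

MSB is 1, so the value is negative.
Unsigned reading: 1271. Subtract 2^11 = 2048: 1271 − 2048 = -777.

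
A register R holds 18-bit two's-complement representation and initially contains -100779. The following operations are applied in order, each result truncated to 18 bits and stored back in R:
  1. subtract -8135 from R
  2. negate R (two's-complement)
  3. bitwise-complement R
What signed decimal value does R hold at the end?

Start: R = -100779 = 100111011001010101.
R = -100779 − (-8135) = -92644 = 101001011000011100
R = −(-92644) = 92644 = 010110100111100100
R = NOT 010110100111100100 = 101001011000011011 = -92645

-92645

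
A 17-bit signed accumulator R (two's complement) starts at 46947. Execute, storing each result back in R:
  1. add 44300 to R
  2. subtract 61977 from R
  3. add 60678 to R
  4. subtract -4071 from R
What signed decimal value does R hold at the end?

-37053

Start: R = 46947 = 01011011101100011.
R = 46947 + 44300 = 91247; wraps to -39825 = 10110010001101111
R = -39825 − 61977 = -101802; wraps to 29270 = 00111001001010110
R = 29270 + 60678 = 89948; wraps to -41124 = 10101111101011100
R = -41124 − (-4071) = -37053 = 10110111101000011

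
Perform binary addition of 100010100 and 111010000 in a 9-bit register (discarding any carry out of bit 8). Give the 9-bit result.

  100010100
+ 111010000
= 011100100  (discard carry-out 1)

011100100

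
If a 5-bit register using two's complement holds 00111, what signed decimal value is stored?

MSB is 0, so the value is non-negative: 00111 = 7.

7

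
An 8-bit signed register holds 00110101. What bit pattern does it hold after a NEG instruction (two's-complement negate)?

Invert: 11001010. Add 1: 11001011.

11001011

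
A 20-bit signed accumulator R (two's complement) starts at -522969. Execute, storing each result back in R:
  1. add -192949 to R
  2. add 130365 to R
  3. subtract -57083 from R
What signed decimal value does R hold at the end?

Start: R = -522969 = 10000000010100100111.
R = -522969 + (-192949) = -715918; wraps to 332658 = 01010001001101110010
R = 332658 + 130365 = 463023 = 01110001000010101111
R = 463023 − (-57083) = 520106 = 01111110111110101010

520106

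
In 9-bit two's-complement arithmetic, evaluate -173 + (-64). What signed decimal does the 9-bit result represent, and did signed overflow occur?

-173 → 101010011
-64 → 111000000
  101010011
+ 111000000
= 100010011  (discard carry-out 1)
Result 100010011: MSB = 1 → 275 − 512 = -237.
Both addends are negative and so is the stored result: no signed overflow.

-237; no overflow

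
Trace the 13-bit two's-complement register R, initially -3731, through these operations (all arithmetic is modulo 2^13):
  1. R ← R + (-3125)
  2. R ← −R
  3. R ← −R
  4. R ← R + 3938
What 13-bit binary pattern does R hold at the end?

Start: R = -3731 = 1000101101101.
R = -3731 + (-3125) = -6856; wraps to 1336 = 0010100111000
R = −(1336) = -1336 = 1101011001000
R = −(-1336) = 1336 = 0010100111000
R = 1336 + 3938 = 5274; wraps to -2918 = 1010010011010

1010010011010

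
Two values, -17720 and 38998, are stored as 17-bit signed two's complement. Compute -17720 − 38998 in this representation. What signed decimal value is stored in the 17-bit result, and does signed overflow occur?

-56718; no overflow

-17720 → 11011101011001000
38998 → 01001100001010110
Subtract via negate-and-add: invert 01001100001010110 + 1 = 10110011110101010 (i.e. -38998).
  11011101011001000
+ 10110011110101010
= 10010001001110010  (discard carry-out 1)
Result 10010001001110010: MSB = 1 → 74354 − 131072 = -56718.
Both addends (after negating the subtrahend) are negative and so is the stored result: no signed overflow.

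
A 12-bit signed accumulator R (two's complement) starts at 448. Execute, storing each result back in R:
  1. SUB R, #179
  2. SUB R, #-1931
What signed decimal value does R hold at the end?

-1896

Start: R = 448 = 000111000000.
R = 448 − 179 = 269 = 000100001101
R = 269 − (-1931) = 2200; wraps to -1896 = 100010011000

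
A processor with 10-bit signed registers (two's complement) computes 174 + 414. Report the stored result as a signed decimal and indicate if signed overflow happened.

-436; overflow

174 → 0010101110
414 → 0110011110
  0010101110
+ 0110011110
= 1001001100
Result 1001001100: MSB = 1 → 588 − 1024 = -436.
Both addends are non-negative but the stored result is negative: signed overflow. The true value 174 + 414 = 588 lies outside [-512, 511].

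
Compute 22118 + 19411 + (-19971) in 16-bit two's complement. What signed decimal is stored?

22118 + 19411 = 41529 → wraps to -24007 (1010001000111001)
-24007 + (-19971) = -43978 → wraps to 21558 (0101010000110110)

21558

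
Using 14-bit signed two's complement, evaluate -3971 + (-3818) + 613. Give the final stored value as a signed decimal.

-7176

-3971 + (-3818) = -7789 (10000110010011)
-7789 + 613 = -7176 (10001111111000)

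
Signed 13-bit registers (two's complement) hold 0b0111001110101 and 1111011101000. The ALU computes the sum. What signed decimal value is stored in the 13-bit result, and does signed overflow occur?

3421; no overflow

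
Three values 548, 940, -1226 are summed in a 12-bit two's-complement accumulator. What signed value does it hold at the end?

548 + 940 = 1488 (010111010000)
1488 + (-1226) = 262 (000100000110)

262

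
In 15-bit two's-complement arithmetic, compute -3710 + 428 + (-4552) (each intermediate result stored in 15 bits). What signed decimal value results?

-3710 + 428 = -3282 (111001100101110)
-3282 + (-4552) = -7834 (110000101100110)

-7834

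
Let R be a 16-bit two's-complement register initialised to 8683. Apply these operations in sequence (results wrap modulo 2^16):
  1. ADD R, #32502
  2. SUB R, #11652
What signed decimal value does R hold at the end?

Start: R = 8683 = 0010000111101011.
R = 8683 + 32502 = 41185; wraps to -24351 = 1010000011100001
R = -24351 − 11652 = -36003; wraps to 29533 = 0111001101011101

29533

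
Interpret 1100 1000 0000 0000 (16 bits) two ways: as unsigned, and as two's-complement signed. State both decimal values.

unsigned = 51200, signed = -14336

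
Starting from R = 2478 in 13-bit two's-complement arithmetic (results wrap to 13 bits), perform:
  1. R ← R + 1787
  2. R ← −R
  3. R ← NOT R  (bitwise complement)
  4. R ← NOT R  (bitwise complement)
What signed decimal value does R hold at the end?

3927

Start: R = 2478 = 0100110101110.
R = 2478 + 1787 = 4265; wraps to -3927 = 1000010101001
R = −(-3927) = 3927 = 0111101010111
R = NOT 0111101010111 = 1000010101000 = -3928
R = NOT 1000010101000 = 0111101010111 = 3927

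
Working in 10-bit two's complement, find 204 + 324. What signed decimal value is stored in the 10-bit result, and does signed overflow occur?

-496; overflow

204 → 0011001100
324 → 0101000100
  0011001100
+ 0101000100
= 1000010000
Result 1000010000: MSB = 1 → 528 − 1024 = -496.
Both addends are non-negative but the stored result is negative: signed overflow. The true value 204 + 324 = 528 lies outside [-512, 511].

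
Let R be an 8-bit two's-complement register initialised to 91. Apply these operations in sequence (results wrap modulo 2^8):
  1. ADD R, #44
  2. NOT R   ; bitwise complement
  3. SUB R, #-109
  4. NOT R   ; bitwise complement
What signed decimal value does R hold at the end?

26

Start: R = 91 = 01011011.
R = 91 + 44 = 135; wraps to -121 = 10000111
R = NOT 10000111 = 01111000 = 120
R = 120 − (-109) = 229; wraps to -27 = 11100101
R = NOT 11100101 = 00011010 = 26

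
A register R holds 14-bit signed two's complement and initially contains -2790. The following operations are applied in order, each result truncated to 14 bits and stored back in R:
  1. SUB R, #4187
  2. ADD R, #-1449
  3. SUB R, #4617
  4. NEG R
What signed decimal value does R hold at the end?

Start: R = -2790 = 11010100011010.
R = -2790 − 4187 = -6977 = 10010010111111
R = -6977 + (-1449) = -8426; wraps to 7958 = 01111100010110
R = 7958 − 4617 = 3341 = 00110100001101
R = −(3341) = -3341 = 11001011110011

-3341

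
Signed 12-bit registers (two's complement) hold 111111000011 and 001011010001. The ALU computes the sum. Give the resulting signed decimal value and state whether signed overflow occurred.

660; no overflow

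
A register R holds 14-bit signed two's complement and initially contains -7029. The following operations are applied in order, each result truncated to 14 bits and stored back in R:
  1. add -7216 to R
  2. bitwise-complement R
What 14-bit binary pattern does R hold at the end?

Start: R = -7029 = 10010010001011.
R = -7029 + (-7216) = -14245; wraps to 2139 = 00100001011011
R = NOT 00100001011011 = 11011110100100 = -2140

11011110100100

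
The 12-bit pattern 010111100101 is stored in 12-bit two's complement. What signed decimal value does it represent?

1509

MSB is 0, so the value is non-negative: 010111100101 = 1509.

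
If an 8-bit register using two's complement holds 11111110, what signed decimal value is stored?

MSB is 1, so the value is negative.
Unsigned reading: 254. Subtract 2^8 = 256: 254 − 256 = -2.

-2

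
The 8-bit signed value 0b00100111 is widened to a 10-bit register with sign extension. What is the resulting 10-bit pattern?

MSB of 00100111 is 0; replicate it into the new high bits.
00|00100111 → 0000100111 (still 39).

0000100111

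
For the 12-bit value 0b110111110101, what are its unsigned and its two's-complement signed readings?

unsigned = 3573, signed = -523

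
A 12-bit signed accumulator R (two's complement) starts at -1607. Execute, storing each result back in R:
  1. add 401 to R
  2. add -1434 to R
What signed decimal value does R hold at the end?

Start: R = -1607 = 100110111001.
R = -1607 + 401 = -1206 = 101101001010
R = -1206 + (-1434) = -2640; wraps to 1456 = 010110110000

1456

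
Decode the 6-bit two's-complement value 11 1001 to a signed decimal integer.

MSB is 1, so the value is negative.
Invert: 000110. Add 1: 000111 = 7. So the value is −7.

-7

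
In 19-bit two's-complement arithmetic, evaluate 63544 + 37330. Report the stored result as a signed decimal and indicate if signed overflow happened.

100874; no overflow

63544 → 0001111100000111000
37330 → 0001001000111010010
  0001111100000111000
+ 0001001000111010010
= 0011000101000001010
Result 0011000101000001010: MSB = 0 → value 100874.
Both addends are non-negative and so is the stored result: no signed overflow.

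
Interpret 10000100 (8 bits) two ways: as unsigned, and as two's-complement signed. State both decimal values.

unsigned = 132, signed = -124

Unsigned: 10000100 = 132.
Signed: MSB=1 → 132 − 256 = -124.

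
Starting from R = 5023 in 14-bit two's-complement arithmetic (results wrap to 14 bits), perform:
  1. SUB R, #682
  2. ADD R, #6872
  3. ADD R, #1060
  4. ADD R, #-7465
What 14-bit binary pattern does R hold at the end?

Start: R = 5023 = 01001110011111.
R = 5023 − 682 = 4341 = 01000011110101
R = 4341 + 6872 = 11213; wraps to -5171 = 10101111001101
R = -5171 + 1060 = -4111 = 10111111110001
R = -4111 + (-7465) = -11576; wraps to 4808 = 01001011001000

01001011001000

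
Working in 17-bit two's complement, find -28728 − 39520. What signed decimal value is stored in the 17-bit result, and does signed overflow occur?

-28728 → 11000111111001000
39520 → 01001101001100000
Subtract via negate-and-add: invert 01001101001100000 + 1 = 10110010110100000 (i.e. -39520).
  11000111111001000
+ 10110010110100000
= 01111010101101000  (discard carry-out 1)
Result 01111010101101000: MSB = 0 → value 62824.
Both addends (after negating the subtrahend) are negative but the stored result is non-negative: signed overflow. The true value -28728 − 39520 = -68248 lies outside [-65536, 65535].

62824; overflow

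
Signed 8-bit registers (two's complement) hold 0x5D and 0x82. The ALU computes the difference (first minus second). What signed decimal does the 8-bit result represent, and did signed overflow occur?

-37; overflow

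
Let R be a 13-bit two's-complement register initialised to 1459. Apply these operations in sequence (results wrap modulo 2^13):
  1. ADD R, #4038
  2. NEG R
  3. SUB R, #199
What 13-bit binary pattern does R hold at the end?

Start: R = 1459 = 0010110110011.
R = 1459 + 4038 = 5497; wraps to -2695 = 1010101111001
R = −(-2695) = 2695 = 0101010000111
R = 2695 − 199 = 2496 = 0100111000000

0100111000000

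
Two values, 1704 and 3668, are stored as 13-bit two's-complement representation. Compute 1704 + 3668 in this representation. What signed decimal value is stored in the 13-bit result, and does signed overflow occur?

-2820; overflow

1704 → 0011010101000
3668 → 0111001010100
  0011010101000
+ 0111001010100
= 1010011111100
Result 1010011111100: MSB = 1 → 5372 − 8192 = -2820.
Both addends are non-negative but the stored result is negative: signed overflow. The true value 1704 + 3668 = 5372 lies outside [-4096, 4095].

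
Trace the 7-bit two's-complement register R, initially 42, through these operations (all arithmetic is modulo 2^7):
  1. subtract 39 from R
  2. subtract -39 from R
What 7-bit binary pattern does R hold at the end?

Start: R = 42 = 0101010.
R = 42 − 39 = 3 = 0000011
R = 3 − (-39) = 42 = 0101010

0101010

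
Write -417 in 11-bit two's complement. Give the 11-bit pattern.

|-417| = 417 = 00110100001 in 11 bits.
Invert the bits: 11001011110. Add 1: 11001011111.
Check: 11001011111 reads as 1631 − 2048 = -417.

11001011111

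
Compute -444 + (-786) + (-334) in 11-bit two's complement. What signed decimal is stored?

-444 + (-786) = -1230 → wraps to 818 (01100110010)
818 + (-334) = 484 (00111100100)

484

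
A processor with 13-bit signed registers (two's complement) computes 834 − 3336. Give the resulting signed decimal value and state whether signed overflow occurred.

-2502; no overflow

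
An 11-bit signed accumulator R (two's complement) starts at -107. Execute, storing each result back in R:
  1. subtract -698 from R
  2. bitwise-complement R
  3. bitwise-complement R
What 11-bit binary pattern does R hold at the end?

Start: R = -107 = 11110010101.
R = -107 − (-698) = 591 = 01001001111
R = NOT 01001001111 = 10110110000 = -592
R = NOT 10110110000 = 01001001111 = 591

01001001111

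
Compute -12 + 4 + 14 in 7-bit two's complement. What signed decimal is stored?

6

-12 + 4 = -8 (1111000)
-8 + 14 = 6 (0000110)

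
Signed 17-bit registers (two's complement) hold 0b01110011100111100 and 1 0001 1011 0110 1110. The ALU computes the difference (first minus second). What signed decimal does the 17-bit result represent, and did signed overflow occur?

0b01110011100111100 → 01110011100111100 = 59196 (signed)
1 0001 1011 0110 1110 → 10001101101101110 = -58514 (signed)
Subtract via negate-and-add: invert 10001101101101110 + 1 = 01110010010010010 (i.e. 58514).
  01110011100111100
+ 01110010010010010
= 11100101111001110
Result 11100101111001110: MSB = 1 → 117710 − 131072 = -13362.
Both addends (after negating the subtrahend) are non-negative but the stored result is negative: signed overflow. The true value 59196 − (-58514) = 117710 lies outside [-65536, 65535].

-13362; overflow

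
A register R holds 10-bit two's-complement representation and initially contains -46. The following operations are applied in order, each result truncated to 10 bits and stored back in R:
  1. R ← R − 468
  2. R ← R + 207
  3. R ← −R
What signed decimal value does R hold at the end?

Start: R = -46 = 1111010010.
R = -46 − 468 = -514; wraps to 510 = 0111111110
R = 510 + 207 = 717; wraps to -307 = 1011001101
R = −(-307) = 307 = 0100110011

307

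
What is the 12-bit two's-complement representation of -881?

110010001111

|-881| = 881 = 001101110001 in 12 bits.
Invert the bits: 110010001110. Add 1: 110010001111.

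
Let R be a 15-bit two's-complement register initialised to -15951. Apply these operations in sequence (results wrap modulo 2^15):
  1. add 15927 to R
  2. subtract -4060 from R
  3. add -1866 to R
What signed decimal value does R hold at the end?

2170

Start: R = -15951 = 100000110110001.
R = -15951 + 15927 = -24 = 111111111101000
R = -24 − (-4060) = 4036 = 000111111000100
R = 4036 + (-1866) = 2170 = 000100001111010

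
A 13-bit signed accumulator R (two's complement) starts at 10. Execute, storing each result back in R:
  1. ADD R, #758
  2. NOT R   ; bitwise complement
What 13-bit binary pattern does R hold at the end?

1110011111111

Start: R = 10 = 0000000001010.
R = 10 + 758 = 768 = 0001100000000
R = NOT 0001100000000 = 1110011111111 = -769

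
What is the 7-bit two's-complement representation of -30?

|-30| = 30 = 0011110 in 7 bits.
Invert the bits: 1100001. Add 1: 1100010.

1100010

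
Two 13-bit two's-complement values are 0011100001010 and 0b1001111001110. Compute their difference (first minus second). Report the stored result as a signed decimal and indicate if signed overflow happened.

0011100001010 = 1802 (signed)
0b1001111001110 → 1001111001110 = -3122 (signed)
Subtract via negate-and-add: invert 1001111001110 + 1 = 0110000110010 (i.e. 3122).
  0011100001010
+ 0110000110010
= 1001100111100
Result 1001100111100: MSB = 1 → 4924 − 8192 = -3268.
Both addends (after negating the subtrahend) are non-negative but the stored result is negative: signed overflow. The true value 1802 − (-3122) = 4924 lies outside [-4096, 4095].

-3268; overflow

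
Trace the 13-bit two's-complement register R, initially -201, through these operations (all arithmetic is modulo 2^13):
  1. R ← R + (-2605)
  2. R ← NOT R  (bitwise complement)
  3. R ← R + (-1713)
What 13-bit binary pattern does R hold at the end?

Start: R = -201 = 1111100110111.
R = -201 + (-2605) = -2806 = 1010100001010
R = NOT 1010100001010 = 0101011110101 = 2805
R = 2805 + (-1713) = 1092 = 0010001000100

0010001000100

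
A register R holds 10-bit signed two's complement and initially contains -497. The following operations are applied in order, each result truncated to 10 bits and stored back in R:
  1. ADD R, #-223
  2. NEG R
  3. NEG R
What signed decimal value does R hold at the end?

304

Start: R = -497 = 1000001111.
R = -497 + (-223) = -720; wraps to 304 = 0100110000
R = −(304) = -304 = 1011010000
R = −(-304) = 304 = 0100110000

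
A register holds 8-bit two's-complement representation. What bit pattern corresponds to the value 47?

00101111

47 is non-negative, so write it directly in 8 bits: 00101111.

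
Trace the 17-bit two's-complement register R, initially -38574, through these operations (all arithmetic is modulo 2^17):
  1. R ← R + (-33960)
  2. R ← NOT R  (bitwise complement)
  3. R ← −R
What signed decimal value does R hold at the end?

Start: R = -38574 = 10110100101010010.
R = -38574 + (-33960) = -72534; wraps to 58538 = 01110010010101010
R = NOT 01110010010101010 = 10001101101010101 = -58539
R = −(-58539) = 58539 = 01110010010101011

58539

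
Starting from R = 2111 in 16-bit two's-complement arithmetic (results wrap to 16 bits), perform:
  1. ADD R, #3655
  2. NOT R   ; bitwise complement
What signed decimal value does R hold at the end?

Start: R = 2111 = 0000100000111111.
R = 2111 + 3655 = 5766 = 0001011010000110
R = NOT 0001011010000110 = 1110100101111001 = -5767

-5767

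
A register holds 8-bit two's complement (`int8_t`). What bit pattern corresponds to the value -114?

|-114| = 114 = 01110010 in 8 bits.
Invert the bits: 10001101. Add 1: 10001110.

10001110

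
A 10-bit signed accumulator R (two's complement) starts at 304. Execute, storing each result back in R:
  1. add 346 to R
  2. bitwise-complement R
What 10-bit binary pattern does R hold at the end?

0101110101

Start: R = 304 = 0100110000.
R = 304 + 346 = 650; wraps to -374 = 1010001010
R = NOT 1010001010 = 0101110101 = 373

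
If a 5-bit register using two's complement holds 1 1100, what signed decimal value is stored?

MSB is 1, so the value is negative.
Invert: 00011. Add 1: 00100 = 4. So the value is −4.

-4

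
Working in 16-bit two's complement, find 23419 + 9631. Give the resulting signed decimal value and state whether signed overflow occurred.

23419 → 0101101101111011
9631 → 0010010110011111
  0101101101111011
+ 0010010110011111
= 1000000100011010
Result 1000000100011010: MSB = 1 → 33050 − 65536 = -32486.
Both addends are non-negative but the stored result is negative: signed overflow. The true value 23419 + 9631 = 33050 lies outside [-32768, 32767].

-32486; overflow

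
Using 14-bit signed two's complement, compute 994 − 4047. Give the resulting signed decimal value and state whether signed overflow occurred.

994 → 00001111100010
4047 → 00111111001111
Subtract via negate-and-add: invert 00111111001111 + 1 = 11000000110001 (i.e. -4047).
  00001111100010
+ 11000000110001
= 11010000010011
Result 11010000010011: MSB = 1 → 13331 − 16384 = -3053.
Addends (after negating the subtrahend) have opposite signs, so signed overflow cannot occur.

-3053; no overflow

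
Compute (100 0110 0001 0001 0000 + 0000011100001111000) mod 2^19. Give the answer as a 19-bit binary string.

1001001100110001000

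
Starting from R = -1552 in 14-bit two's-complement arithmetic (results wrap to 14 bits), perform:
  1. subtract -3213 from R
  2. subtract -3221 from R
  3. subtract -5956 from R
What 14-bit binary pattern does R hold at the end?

10101001010110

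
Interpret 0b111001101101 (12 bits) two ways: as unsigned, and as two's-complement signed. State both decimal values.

Unsigned: 111001101101 = 3693.
Signed: MSB=1 → 3693 − 4096 = -403.

unsigned = 3693, signed = -403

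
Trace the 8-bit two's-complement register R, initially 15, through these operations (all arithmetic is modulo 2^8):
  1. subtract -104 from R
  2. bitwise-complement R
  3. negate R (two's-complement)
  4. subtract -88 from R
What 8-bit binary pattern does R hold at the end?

Start: R = 15 = 00001111.
R = 15 − (-104) = 119 = 01110111
R = NOT 01110111 = 10001000 = -120
R = −(-120) = 120 = 01111000
R = 120 − (-88) = 208; wraps to -48 = 11010000

11010000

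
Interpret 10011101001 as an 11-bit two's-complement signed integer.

MSB is 1, so the value is negative.
Invert: 01100010110. Add 1: 01100010111 = 791. So the value is −791.

-791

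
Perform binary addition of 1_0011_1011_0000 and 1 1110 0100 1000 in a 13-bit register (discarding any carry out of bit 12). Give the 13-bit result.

1000111111000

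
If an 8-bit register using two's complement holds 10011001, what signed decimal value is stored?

-103

MSB is 1, so the value is negative.
Unsigned reading: 153. Subtract 2^8 = 256: 153 − 256 = -103.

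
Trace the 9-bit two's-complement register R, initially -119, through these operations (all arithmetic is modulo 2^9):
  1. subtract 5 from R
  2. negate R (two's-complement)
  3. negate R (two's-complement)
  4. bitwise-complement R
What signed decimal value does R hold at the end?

123

Start: R = -119 = 110001001.
R = -119 − 5 = -124 = 110000100
R = −(-124) = 124 = 001111100
R = −(124) = -124 = 110000100
R = NOT 110000100 = 001111011 = 123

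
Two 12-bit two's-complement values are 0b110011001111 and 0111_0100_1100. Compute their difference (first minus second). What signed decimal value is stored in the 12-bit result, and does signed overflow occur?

0b110011001111 → 110011001111 = -817 (signed)
0111_0100_1100 → 011101001100 = 1868 (signed)
Subtract via negate-and-add: invert 011101001100 + 1 = 100010110100 (i.e. -1868).
  110011001111
+ 100010110100
= 010110000011  (discard carry-out 1)
Result 010110000011: MSB = 0 → value 1411.
Both addends (after negating the subtrahend) are negative but the stored result is non-negative: signed overflow. The true value -817 − 1868 = -2685 lies outside [-2048, 2047].

1411; overflow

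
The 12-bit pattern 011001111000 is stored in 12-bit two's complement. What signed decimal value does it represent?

1656

MSB is 0, so the value is non-negative: 011001111000 = 1656.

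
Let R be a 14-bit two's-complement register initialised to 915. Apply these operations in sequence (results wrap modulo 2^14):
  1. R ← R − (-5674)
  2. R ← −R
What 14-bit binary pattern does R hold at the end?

10011001000011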